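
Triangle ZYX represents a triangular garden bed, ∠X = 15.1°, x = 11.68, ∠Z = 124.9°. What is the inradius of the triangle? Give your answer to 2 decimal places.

The third angle is ∠Y = 180° − ∠X − ∠Z = 40.00°.
Law of sines: z = x·sin Z/sin X ≈ 36.772.
Law of sines: y = x·sin Y/sin X ≈ 28.82.
Area = ½·x·z·sin Y ≈ 138.04.
Semiperimeter s = (36.772+28.82+11.68)/2 = 38.636.
Inradius = area/s = 138.04/38.636 ≈ 3.5728.

3.57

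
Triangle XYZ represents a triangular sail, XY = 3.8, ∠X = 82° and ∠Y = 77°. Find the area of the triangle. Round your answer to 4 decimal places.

area ≈ 19.4395

The third angle is ∠Z = 180° − ∠X − ∠Y = 21.00°.
Law of sines: YZ = XY·sin X/sin Z ≈ 10.5.
Law of sines: ZX = XY·sin Y/sin Z ≈ 10.332.
Area = ½·XY·YZ·sin Y ≈ 19.439.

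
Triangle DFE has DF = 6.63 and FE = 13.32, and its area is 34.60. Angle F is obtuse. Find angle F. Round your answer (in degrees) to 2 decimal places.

From area = ½·DF·FE·sin F, we get sin F = 2·area/(DF·FE) ≈ 0.78359.
Taking the obtuse solution, ∠F ≈ 128.41°.

128.41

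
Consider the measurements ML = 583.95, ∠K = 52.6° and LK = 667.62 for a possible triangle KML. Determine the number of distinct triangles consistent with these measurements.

2

LK·sin K = 667.62·sin(52.6°) ≈ 530.4.
Since LK sin K < ML < LK (530.4 < 583.95 < 667.62), two triangles exist.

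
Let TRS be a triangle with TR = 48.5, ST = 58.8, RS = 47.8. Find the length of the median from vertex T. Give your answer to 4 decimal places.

48.3077

Median from T: ½√(2·ST² + 2·TR² − RS²) ≈ 48.308.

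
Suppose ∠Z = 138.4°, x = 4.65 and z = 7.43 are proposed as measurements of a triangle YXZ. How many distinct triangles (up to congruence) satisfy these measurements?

1

x·sin Z = 4.65·sin(138.4°) ≈ 3.087.
Since ∠Z is not acute, a triangle exists only if z > x; here z > x, so there is exactly one triangle.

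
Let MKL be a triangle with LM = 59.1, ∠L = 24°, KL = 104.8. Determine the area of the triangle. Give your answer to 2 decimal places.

Area = ½·KL·LM·sin L ≈ 1259.6.

area ≈ 1259.60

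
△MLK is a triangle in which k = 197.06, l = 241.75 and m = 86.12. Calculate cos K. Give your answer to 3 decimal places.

cos K ≈ 0.649

By the law of cosines, cos K = (m² + l² − k²) / (2·m·l) ≈ 0.64908, so ∠K ≈ 49.53°.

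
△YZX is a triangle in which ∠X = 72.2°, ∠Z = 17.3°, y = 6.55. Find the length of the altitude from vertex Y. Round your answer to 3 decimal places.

The third angle is ∠Y = 180° − ∠Z − ∠X = 90.50°.
Law of sines: z = y·sin Z/sin Y ≈ 1.9479.
Law of sines: x = y·sin X/sin Y ≈ 6.2367.
Area = ½·y·z·sin X ≈ 6.0739.
The altitude from Y has length 2·area/y ≈ 1.8546.

h_Y ≈ 1.855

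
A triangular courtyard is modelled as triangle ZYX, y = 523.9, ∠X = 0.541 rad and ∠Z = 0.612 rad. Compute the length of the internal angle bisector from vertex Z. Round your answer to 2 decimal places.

360.08

The third angle is ∠Y = π − ∠X − ∠Z = 1.989 rad.
Law of sines: z = y·sin Z/sin Y ≈ 329.31.
Law of sines: x = y·sin X/sin Y ≈ 295.2.
The bisector from Z has length 2·y·x·cos(∠Z/2)/(y+x) ≈ 360.08.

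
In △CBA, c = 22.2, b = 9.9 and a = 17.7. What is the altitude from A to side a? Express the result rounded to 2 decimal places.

9.63

Semiperimeter s = (22.2 + 9.9 + 17.7)/2 = 24.9.
Heron's formula: area = √(24.9·2.7·15·7.2) ≈ 85.211.
The altitude from A has length 2·area/a ≈ 9.6283.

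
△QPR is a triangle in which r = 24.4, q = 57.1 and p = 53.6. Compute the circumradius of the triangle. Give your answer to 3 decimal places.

28.641

By the law of cosines, cos Q = (p² + r² − q²) / (2·p·r) ≈ 0.07949, so ∠Q ≈ 85.44°.
Circumradius = q/(2 sin Q) ≈ 28.641.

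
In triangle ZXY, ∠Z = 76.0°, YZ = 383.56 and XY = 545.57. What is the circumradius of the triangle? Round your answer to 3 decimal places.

Law of sines: sin X = YZ·sin Z/XY ≈ 0.68216.
Since XY ≥ YZ, only the acute value applies: ∠X ≈ 43.01°.
Then ∠Y = 180° − ∠Z − ∠X ≈ 60.99°.
Law of sines gives ZX = XY·sin Y/sin Z ≈ 491.71.
Circumradius = XY/(2 sin Z) ≈ 281.14.

281.136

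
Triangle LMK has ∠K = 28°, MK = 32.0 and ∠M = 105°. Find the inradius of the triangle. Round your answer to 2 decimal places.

The third angle is ∠L = 180° − ∠M − ∠K = 47.00°.
Law of sines: KL = MK·sin M/sin L ≈ 42.264.
Law of sines: LM = MK·sin K/sin L ≈ 20.541.
Area = ½·MK·KL·sin K ≈ 317.46.
Semiperimeter s = (32+42.264+20.541)/2 = 47.403.
Inradius = area/s = 317.46/47.403 ≈ 6.6972.

6.70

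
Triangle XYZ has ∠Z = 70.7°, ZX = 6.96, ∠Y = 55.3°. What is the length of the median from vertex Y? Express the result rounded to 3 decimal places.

6.577

The third angle is ∠X = 180° − ∠Y − ∠Z = 54.00°.
Law of sines: YZ = ZX·sin X/sin Y ≈ 6.8489.
Law of sines: XY = ZX·sin Z/sin Y ≈ 7.9899.
Median from Y: ½√(2·XY² + 2·YZ² − ZX²) ≈ 6.5774.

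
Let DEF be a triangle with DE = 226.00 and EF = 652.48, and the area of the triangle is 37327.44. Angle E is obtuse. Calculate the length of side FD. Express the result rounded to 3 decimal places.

855.066

From area = ½·DE·EF·sin E, we get sin E = 2·area/(DE·EF) ≈ 0.50627.
Taking the obtuse solution, ∠E ≈ 149.58°.
Law of cosines then gives FD ≈ 855.07.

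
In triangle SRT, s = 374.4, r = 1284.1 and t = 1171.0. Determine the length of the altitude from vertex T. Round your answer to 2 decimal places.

Semiperimeter p = (374.4 + 1284.1 + 1171)/2 = 1414.8.
Heron's formula: area = √(1414.8·1040.3·130.65·243.75) ≈ 2.165e+05.
The altitude from T has length 2·area/t ≈ 369.77.

369.77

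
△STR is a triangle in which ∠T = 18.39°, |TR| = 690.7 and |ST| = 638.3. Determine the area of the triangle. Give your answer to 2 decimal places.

Area = ½·|ST|·|TR|·sin T ≈ 69544.

69544.19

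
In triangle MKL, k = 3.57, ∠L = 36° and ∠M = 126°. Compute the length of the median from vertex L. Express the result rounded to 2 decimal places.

The third angle is ∠K = 180° − ∠L − ∠M = 18.00°.
Law of sines: m = k·sin M/sin K ≈ 9.3464.
Law of sines: l = k·sin L/sin K ≈ 6.7905.
Median from L: ½√(2·m² + 2·k² − l²) ≈ 6.2066.

m_L ≈ 6.21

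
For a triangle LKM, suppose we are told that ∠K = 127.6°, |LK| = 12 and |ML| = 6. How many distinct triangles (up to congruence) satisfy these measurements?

0

|LK|·sin K = 12·sin(127.6°) ≈ 9.507.
Since ∠K is not acute, a triangle exists only if |ML| > |LK|; here |ML| ≤ |LK|, so there is no triangle.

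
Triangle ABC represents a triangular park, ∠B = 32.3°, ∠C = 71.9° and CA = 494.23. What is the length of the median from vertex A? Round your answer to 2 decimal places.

The third angle is ∠A = 180° − ∠B − ∠C = 75.80°.
Law of sines: BC = CA·sin A/sin B ≈ 896.65.
Law of sines: AB = CA·sin C/sin B ≈ 879.15.
Median from A: ½√(2·CA² + 2·AB² − BC²) ≈ 554.6.

554.60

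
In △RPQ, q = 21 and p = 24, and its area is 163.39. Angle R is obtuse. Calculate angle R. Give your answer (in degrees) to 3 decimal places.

From area = ½·p·q·sin R, we get sin R = 2·area/(p·q) ≈ 0.64837.
Taking the obtuse solution, ∠R ≈ 139.58°.

139.581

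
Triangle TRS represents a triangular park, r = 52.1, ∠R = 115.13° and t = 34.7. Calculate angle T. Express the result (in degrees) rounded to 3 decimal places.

Law of sines: sin T = t·sin R/r ≈ 0.60299.
Since r ≥ t, only the acute value applies: ∠T ≈ 37.08°.
Then ∠S = 180° − ∠R − ∠T ≈ 27.79°.

∠T ≈ 37.084°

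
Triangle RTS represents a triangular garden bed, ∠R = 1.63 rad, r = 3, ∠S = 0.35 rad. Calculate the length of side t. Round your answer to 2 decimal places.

The third angle is ∠T = π − ∠S − ∠R = 1.162 rad.
Law of sines: t = r·sin T/sin R ≈ 2.7571.

2.76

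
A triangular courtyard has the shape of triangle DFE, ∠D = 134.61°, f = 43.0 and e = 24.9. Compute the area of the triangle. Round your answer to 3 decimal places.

Area = ½·f·e·sin D ≈ 381.12.

381.118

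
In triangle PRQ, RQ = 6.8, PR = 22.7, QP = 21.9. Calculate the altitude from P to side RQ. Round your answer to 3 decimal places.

h_P ≈ 21.886

Semiperimeter s = (6.8 + 21.9 + 22.7)/2 = 25.7.
Heron's formula: area = √(25.7·18.9·3.8·3) ≈ 74.413.
The altitude from P has length 2·area/RQ ≈ 21.886.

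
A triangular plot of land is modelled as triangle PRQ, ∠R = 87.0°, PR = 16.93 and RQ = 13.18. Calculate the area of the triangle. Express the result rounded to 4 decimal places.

Area = ½·PR·RQ·sin R ≈ 111.42.

111.4158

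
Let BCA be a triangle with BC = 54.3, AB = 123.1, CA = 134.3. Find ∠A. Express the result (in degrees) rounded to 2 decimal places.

By the law of cosines, cos A = (CA² + AB² − BC²) / (2·CA·AB) ≈ 0.91462, so ∠A ≈ 23.85°.

∠A ≈ 23.85°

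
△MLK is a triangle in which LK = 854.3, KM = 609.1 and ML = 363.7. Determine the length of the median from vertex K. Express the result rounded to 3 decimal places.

Median from K: ½√(2·LK² + 2·KM² − ML²) ≈ 719.27.

m_K ≈ 719.268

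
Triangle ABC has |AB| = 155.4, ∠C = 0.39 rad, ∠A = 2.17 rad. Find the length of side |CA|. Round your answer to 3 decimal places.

The third angle is ∠B = π − ∠C − ∠A = 0.582 rad.
Law of sines: |CA| = |AB|·sin B/sin C ≈ 224.55.

224.546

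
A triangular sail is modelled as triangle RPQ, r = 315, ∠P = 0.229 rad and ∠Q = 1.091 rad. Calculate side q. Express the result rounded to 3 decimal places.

288.457

The third angle is ∠R = π − ∠P − ∠Q = 1.822 rad.
Law of sines: q = r·sin Q/sin R ≈ 288.46.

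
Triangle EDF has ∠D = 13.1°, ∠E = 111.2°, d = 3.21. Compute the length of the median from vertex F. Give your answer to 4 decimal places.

m_F ≈ 7.6228

The third angle is ∠F = 180° − ∠E − ∠D = 55.70°.
Law of sines: e = d·sin E/sin D ≈ 13.204.
Law of sines: f = d·sin F/sin D ≈ 11.7.
Median from F: ½√(2·e² + 2·d² − f²) ≈ 7.6228.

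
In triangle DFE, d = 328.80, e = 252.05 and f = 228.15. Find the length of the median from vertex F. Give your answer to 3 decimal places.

269.826

Median from F: ½√(2·e² + 2·d² − f²) ≈ 269.83.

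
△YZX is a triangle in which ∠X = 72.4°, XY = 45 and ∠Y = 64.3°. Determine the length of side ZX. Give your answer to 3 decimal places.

The third angle is ∠Z = 180° − ∠X − ∠Y = 43.30°.
Law of sines: ZX = XY·sin Y/sin Z ≈ 59.124.

59.124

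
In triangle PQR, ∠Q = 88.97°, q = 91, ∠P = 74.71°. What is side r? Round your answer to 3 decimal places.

The third angle is ∠R = 180° − ∠P − ∠Q = 16.32°.
Law of sines: r = q·sin R/sin Q ≈ 25.575.

25.575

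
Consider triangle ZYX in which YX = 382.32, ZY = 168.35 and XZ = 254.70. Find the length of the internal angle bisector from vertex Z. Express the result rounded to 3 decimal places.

88.651

By the law of cosines, cos Z = (XZ² + ZY² − YX²) / (2·XZ·ZY) ≈ -0.61749, so ∠Z ≈ 128.13°.
The bisector from Z has length 2·XZ·ZY·cos(∠Z/2)/(XZ+ZY) ≈ 88.651.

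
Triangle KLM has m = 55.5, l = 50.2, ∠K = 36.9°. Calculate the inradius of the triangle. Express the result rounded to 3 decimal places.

By the law of cosines, k² = l² + m² − 2·l·m·cos K = 1144.3, so k ≈ 33.827.
Area = ½·l·m·sin K ≈ 836.42.
Semiperimeter s = (33.827+50.2+55.5)/2 = 69.764.
Inradius = area/s = 836.42/69.764 ≈ 11.989.

r ≈ 11.989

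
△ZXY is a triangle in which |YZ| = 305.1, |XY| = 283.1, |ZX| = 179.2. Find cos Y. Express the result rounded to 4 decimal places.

By the law of cosines, cos Y = (|XY|² + |YZ|² − |ZX|²) / (2·|XY|·|YZ|) ≈ 0.81691, so ∠Y ≈ 35.22°.

0.8169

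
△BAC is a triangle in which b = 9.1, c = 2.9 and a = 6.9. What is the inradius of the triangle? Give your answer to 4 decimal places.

Semiperimeter s = (9.1 + 6.9 + 2.9)/2 = 9.45.
Heron's formula: area = √(9.45·0.35·2.55·6.55) ≈ 7.4326.
Inradius = area/s = 7.4326/9.45 ≈ 0.78652.

r ≈ 0.7865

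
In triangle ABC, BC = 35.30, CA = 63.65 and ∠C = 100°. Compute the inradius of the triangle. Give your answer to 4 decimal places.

By the law of cosines, AB² = BC² + CA² − 2·BC·CA·cos C = 6077.7, so AB ≈ 77.96.
Area = ½·BC·CA·sin C ≈ 1106.4.
Semiperimeter s = (35.3+63.65+77.96)/2 = 88.455.
Inradius = area/s = 1106.4/88.455 ≈ 12.508.

r ≈ 12.5076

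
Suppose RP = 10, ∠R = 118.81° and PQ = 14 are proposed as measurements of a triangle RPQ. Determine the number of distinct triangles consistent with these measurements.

RP·sin R = 10·sin(118.81°) ≈ 8.762.
Since ∠R is not acute, a triangle exists only if PQ > RP; here PQ > RP, so there is exactly one triangle.

1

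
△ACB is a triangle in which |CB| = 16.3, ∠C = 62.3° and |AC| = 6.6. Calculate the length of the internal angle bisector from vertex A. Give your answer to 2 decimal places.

t_A ≈ 6.19

By the law of cosines, |BA|² = |AC|² + |CB|² − 2·|AC|·|CB|·cos C = 209.23, so |BA| ≈ 14.465.
Law of cosines again: cos A = (|BA|² + |AC|² − |CB|²)/(2·|BA|·|AC|) ≈ -0.06754, so ∠A ≈ 93.87°.
The bisector from A has length 2·|BA|·|AC|·cos(∠A/2)/(|BA|+|AC|) ≈ 6.1892.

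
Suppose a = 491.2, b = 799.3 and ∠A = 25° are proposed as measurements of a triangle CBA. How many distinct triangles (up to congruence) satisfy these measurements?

2

b·sin A = 799.3·sin(25°) ≈ 337.8.
Since b sin A < a < b (337.8 < 491.2 < 799.3), two triangles exist.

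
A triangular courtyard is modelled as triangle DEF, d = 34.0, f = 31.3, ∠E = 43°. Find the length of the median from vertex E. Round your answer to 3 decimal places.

By the law of cosines, e² = f² + d² − 2·f·d·cos E = 579.08, so e ≈ 24.064.
Median from E: ½√(2·f² + 2·d² − e²) ≈ 30.382.

30.382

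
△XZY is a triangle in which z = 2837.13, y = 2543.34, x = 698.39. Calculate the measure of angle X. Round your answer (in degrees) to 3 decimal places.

∠X ≈ 13.546°

By the law of cosines, cos X = (z² + y² − x²) / (2·z·y) ≈ 0.97218, so ∠X ≈ 13.55°.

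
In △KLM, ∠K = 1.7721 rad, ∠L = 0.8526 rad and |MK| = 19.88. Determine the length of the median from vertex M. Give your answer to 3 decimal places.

m_M ≈ 22.128

The third angle is ∠M = π − ∠K − ∠L = 0.5169 rad.
Law of sines: |LM| = |MK|·sin K/sin L ≈ 25.868.
Law of sines: |KL| = |MK|·sin M/sin L ≈ 13.047.
Median from M: ½√(2·|LM|² + 2·|MK|² − |KL|²) ≈ 22.128.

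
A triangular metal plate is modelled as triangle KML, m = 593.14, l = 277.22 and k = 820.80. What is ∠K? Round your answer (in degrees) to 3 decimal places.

∠K ≈ 138.171°

By the law of cosines, cos K = (m² + l² − k²) / (2·m·l) ≈ -0.74514, so ∠K ≈ 138.17°.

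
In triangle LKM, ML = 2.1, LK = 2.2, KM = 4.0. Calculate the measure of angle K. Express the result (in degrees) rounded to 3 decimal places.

∠K ≈ 21.009°

By the law of cosines, cos K = (LK² + KM² − ML²) / (2·LK·KM) ≈ 0.93352, so ∠K ≈ 21.01°.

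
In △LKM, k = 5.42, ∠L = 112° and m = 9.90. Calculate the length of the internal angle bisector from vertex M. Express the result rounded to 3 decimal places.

t_M ≈ 7.055

By the law of cosines, l² = k² + m² − 2·k·m·cos L = 167.59, so l ≈ 12.946.
Law of cosines again: cos M = (l² + k² − m²)/(2·l·k) ≈ 0.70515, so ∠M ≈ 45.16°.
The bisector from M has length 2·l·k·cos(∠M/2)/(l+k) ≈ 7.0553.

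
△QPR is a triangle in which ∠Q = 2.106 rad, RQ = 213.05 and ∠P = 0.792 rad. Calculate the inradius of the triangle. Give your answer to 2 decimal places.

24.38

The third angle is ∠R = π − ∠Q − ∠P = 0.244 rad.
Law of sines: PR = RQ·sin Q/sin P ≈ 257.47.
Law of sines: QP = RQ·sin R/sin P ≈ 72.195.
Area = ½·RQ·PR·sin R ≈ 6615.2.
Semiperimeter s = (257.47+213.05+72.195)/2 = 271.36.
Inradius = area/s = 6615.2/271.36 ≈ 24.378.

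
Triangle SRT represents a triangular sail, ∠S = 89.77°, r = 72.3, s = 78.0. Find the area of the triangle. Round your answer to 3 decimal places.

area ≈ 1068.632

Law of sines: sin R = r·sin S/s ≈ 0.92692.
Since s ≥ r, only the acute value applies: ∠R ≈ 67.96°.
Then ∠T = 180° − ∠S − ∠R ≈ 22.27°.
Law of sines gives t = s·sin T/sin S ≈ 29.561.
Area = ½·s·r·sin T ≈ 1068.6.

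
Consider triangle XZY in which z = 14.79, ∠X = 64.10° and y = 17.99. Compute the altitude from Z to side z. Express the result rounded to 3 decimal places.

h_Z ≈ 16.183

By the law of cosines, x² = z² + y² − 2·z·y·cos X = 309.94, so x ≈ 17.605.
Area = ½·z·y·sin X ≈ 119.67.
The altitude from Z has length 2·area/z ≈ 16.183.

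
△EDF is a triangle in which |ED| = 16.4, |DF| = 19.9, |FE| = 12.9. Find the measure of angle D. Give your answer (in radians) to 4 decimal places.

∠D ≈ 0.7016 rad

By the law of cosines, cos D = (|ED|² + |DF|² − |FE|²) / (2·|ED|·|DF|) ≈ 0.76382, so ∠D ≈ 0.702 rad.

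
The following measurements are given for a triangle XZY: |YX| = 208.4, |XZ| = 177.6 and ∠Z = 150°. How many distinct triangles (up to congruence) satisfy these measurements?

|XZ|·sin Z = 177.6·sin(150°) ≈ 88.8.
Since ∠Z is not acute, a triangle exists only if |YX| > |XZ|; here |YX| > |XZ|, so there is exactly one triangle.

1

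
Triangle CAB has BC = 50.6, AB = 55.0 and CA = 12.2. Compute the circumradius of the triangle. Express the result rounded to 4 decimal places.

28.4463

By the law of cosines, cos C = (BC² + CA² − AB²) / (2·BC·CA) ≈ -0.25578, so ∠C ≈ 104.82°.
Circumradius = AB/(2 sin C) ≈ 28.446.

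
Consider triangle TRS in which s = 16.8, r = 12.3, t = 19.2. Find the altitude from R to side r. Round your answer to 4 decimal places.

Semiperimeter p = (19.2 + 12.3 + 16.8)/2 = 24.15.
Heron's formula: area = √(24.15·4.95·11.85·7.35) ≈ 102.04.
The altitude from R has length 2·area/r ≈ 16.592.

16.5916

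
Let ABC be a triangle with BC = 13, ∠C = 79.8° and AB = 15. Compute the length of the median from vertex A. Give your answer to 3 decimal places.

m_A ≈ 11.026

Law of sines: sin A = BC·sin C/AB ≈ 0.85297.
Since AB ≥ BC, only the acute value applies: ∠A ≈ 58.54°.
Then ∠B = 180° − ∠C − ∠A ≈ 41.66°.
Law of sines gives CA = AB·sin B/sin C ≈ 10.132.
Median from A: ½√(2·CA² + 2·AB² − BC²) ≈ 11.026.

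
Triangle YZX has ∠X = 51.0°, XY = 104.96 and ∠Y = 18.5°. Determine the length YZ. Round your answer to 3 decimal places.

The third angle is ∠Z = 180° − ∠X − ∠Y = 110.50°.
Law of sines: YZ = XY·sin X/sin Z ≈ 87.084.

87.084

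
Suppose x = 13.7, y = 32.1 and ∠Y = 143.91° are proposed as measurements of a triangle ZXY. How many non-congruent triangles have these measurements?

1

x·sin Y = 13.7·sin(143.91°) ≈ 8.07.
Since ∠Y is not acute, a triangle exists only if y > x; here y > x, so there is exactly one triangle.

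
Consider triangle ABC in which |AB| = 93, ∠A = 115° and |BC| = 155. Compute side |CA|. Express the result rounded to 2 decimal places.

90.78

Law of sines: sin C = |AB|·sin A/|BC| ≈ 0.54378.
Since |BC| ≥ |AB|, only the acute value applies: ∠C ≈ 32.94°.
Then ∠B = 180° − ∠A − ∠C ≈ 32.06°.
Law of sines gives |CA| = |BC|·sin B/sin A ≈ 90.776.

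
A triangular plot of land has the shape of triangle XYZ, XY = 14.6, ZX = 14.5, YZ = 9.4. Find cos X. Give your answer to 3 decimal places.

0.791

By the law of cosines, cos X = (ZX² + XY² − YZ²) / (2·ZX·XY) ≈ 0.79133, so ∠X ≈ 37.69°.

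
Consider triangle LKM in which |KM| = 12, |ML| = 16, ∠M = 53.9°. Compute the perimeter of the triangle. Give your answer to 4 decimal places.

41.1814

By the law of cosines, |LK|² = |KM|² + |ML|² − 2·|KM|·|ML|·cos M = 173.75, so |LK| ≈ 13.181.
Semiperimeter s = (12+16+13.181)/2 = 20.591.
Perimeter = 12 + 16 + 13.181 = 41.181.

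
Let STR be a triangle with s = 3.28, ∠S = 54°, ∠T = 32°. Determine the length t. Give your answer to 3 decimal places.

The third angle is ∠R = 180° − ∠S − ∠T = 94.00°.
Law of sines: t = s·sin T/sin S ≈ 2.1485.

2.148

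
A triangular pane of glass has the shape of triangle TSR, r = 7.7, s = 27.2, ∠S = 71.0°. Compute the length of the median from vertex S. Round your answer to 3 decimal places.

Law of sines: sin R = r·sin S/s ≈ 0.26767.
Since s ≥ r, only the acute value applies: ∠R ≈ 15.53°.
Then ∠T = 180° − ∠S − ∠R ≈ 93.47°.
Law of sines gives t = s·sin T/sin S ≈ 28.714.
Median from S: ½√(2·r² + 2·t² − s²) ≈ 16.029.

16.029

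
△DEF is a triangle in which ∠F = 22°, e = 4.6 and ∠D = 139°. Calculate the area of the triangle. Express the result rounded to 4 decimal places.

The third angle is ∠E = 180° − ∠F − ∠D = 19.00°.
Law of sines: d = e·sin D/sin E ≈ 9.2696.
Law of sines: f = e·sin F/sin E ≈ 5.2929.
Area = ½·e·d·sin F ≈ 7.9866.

area ≈ 7.9866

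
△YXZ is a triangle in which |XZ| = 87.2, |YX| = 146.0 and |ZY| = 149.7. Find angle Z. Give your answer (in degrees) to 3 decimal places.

∠Z ≈ 70.540°

By the law of cosines, cos Z = (|XZ|² + |ZY|² − |YX|²) / (2·|XZ|·|ZY|) ≈ 0.33316, so ∠Z ≈ 70.54°.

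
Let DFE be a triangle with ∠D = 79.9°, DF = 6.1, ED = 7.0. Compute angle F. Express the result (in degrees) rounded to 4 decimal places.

∠F ≈ 54.7390°

By the law of cosines, FE² = ED² + DF² − 2·ED·DF·cos D = 71.234, so FE ≈ 8.44.
Law of cosines again: cos F = (DF² + FE² − ED²)/(2·DF·FE) ≈ 0.57730, so ∠F ≈ 54.74°.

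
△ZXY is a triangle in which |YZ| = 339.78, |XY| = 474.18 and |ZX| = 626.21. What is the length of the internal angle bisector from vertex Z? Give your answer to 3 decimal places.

401.876

By the law of cosines, cos Z = (|YZ|² + |ZX|² − |XY|²) / (2·|YZ|·|ZX|) ≈ 0.66442, so ∠Z ≈ 48.36°.
The bisector from Z has length 2·|YZ|·|ZX|·cos(∠Z/2)/(|YZ|+|ZX|) ≈ 401.88.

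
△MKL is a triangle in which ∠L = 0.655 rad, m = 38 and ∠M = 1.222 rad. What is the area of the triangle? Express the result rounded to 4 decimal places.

The third angle is ∠K = π − ∠L − ∠M = 1.265 rad.
Law of sines: k = m·sin K/sin M ≈ 38.554.
Law of sines: l = m·sin L/sin M ≈ 24.631.
Area = ½·m·k·sin L ≈ 446.22.

446.2245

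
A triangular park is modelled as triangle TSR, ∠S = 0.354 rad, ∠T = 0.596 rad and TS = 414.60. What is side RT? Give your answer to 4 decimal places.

176.6897

The third angle is ∠R = π − ∠T − ∠S = 2.192 rad.
Law of sines: RT = TS·sin S/sin R ≈ 176.69.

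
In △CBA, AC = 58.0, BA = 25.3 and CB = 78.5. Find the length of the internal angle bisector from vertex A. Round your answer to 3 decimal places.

12.816

By the law of cosines, cos A = (BA² + AC² − CB²) / (2·BA·AC) ≈ -0.73537, so ∠A ≈ 137.34°.
The bisector from A has length 2·BA·AC·cos(∠A/2)/(BA+AC) ≈ 12.816.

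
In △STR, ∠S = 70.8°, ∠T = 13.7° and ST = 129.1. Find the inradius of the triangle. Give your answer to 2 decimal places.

r ≈ 13.27

The third angle is ∠R = 180° − ∠S − ∠T = 95.50°.
Law of sines: TR = ST·sin S/sin R ≈ 122.48.
Law of sines: RS = ST·sin T/sin R ≈ 30.717.
Area = ½·ST·TR·sin T ≈ 1872.5.
Semiperimeter s = (122.48+30.717+129.1)/2 = 141.15.
Inradius = area/s = 1872.5/141.15 ≈ 13.266.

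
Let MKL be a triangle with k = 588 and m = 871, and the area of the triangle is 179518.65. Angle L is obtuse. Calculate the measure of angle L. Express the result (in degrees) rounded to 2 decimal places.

From area = ½·m·k·sin L, we get sin L = 2·area/(m·k) ≈ 0.70104.
Taking the obtuse solution, ∠L ≈ 135.49°.

135.49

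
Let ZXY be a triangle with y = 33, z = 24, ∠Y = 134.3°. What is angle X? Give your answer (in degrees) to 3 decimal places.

∠X ≈ 14.334°

Law of sines: sin Z = z·sin Y/y ≈ 0.52050.
Since y ≥ z, only the acute value applies: ∠Z ≈ 31.37°.
Then ∠X = 180° − ∠Y − ∠Z ≈ 14.33°.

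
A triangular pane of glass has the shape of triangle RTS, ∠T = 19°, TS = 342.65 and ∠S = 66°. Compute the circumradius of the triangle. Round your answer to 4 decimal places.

171.9794

The third angle is ∠R = 180° − ∠T − ∠S = 95.00°.
Law of sines: SR = TS·sin T/sin R ≈ 111.98.
Law of sines: RT = TS·sin S/sin R ≈ 314.22.
Circumradius = TS/(2 sin R) ≈ 171.98.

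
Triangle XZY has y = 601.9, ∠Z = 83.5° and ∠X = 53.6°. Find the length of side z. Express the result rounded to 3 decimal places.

The third angle is ∠Y = 180° − ∠X − ∠Z = 42.90°.
Law of sines: z = y·sin Z/sin Y ≈ 878.53.

878.526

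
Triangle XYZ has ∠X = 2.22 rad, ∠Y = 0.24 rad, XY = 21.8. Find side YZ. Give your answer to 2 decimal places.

The third angle is ∠Z = π − ∠X − ∠Y = 0.682 rad.
Law of sines: YZ = XY·sin X/sin Z ≈ 27.562.

27.56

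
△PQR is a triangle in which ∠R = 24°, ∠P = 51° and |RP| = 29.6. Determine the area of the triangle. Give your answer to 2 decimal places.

The third angle is ∠Q = 180° − ∠R − ∠P = 105.00°.
Law of sines: |QR| = |RP|·sin P/sin Q ≈ 23.815.
Law of sines: |PQ| = |RP|·sin R/sin Q ≈ 12.464.
Area = ½·|RP|·|QR|·sin R ≈ 143.36.

area ≈ 143.36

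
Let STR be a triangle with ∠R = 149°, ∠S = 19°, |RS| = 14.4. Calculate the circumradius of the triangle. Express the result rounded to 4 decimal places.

34.6301

The third angle is ∠T = 180° − ∠R − ∠S = 12.00°.
Law of sines: |TR| = |RS|·sin S/sin T ≈ 22.549.
Law of sines: |ST| = |RS|·sin R/sin T ≈ 35.672.
Circumradius = |RS|/(2 sin T) ≈ 34.63.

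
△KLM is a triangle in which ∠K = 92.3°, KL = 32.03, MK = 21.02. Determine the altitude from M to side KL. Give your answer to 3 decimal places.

By the law of cosines, LM² = MK² + KL² − 2·MK·KL·cos K = 1521.8, so LM ≈ 39.01.
Area = ½·MK·KL·sin K ≈ 336.36.
The altitude from M has length 2·area/KL ≈ 21.003.

h_M ≈ 21.003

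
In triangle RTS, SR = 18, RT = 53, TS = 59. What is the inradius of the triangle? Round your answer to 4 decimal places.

7.2154

Semiperimeter s = (59 + 18 + 53)/2 = 65.
Heron's formula: area = √(65·6·47·12) ≈ 469.
Inradius = area/s = 469/65 ≈ 7.2154.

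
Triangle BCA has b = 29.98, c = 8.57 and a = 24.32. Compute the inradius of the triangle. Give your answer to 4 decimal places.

Semiperimeter s = (29.98 + 8.57 + 24.32)/2 = 31.435.
Heron's formula: area = √(31.435·1.455·22.865·7.115) ≈ 86.26.
Inradius = area/s = 86.26/31.435 ≈ 2.7441.

2.7441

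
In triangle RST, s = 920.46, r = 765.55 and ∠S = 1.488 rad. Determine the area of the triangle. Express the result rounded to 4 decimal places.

Law of sines: sin R = r·sin S/s ≈ 0.82885.
Since s ≥ r, only the acute value applies: ∠R ≈ 0.977 rad.
Then ∠T = π − ∠S − ∠R ≈ 0.677 rad.
Law of sines gives t = s·sin T/sin S ≈ 578.28.
Area = ½·s·r·sin T ≈ 2.2059e+05.

area ≈ 220591.5807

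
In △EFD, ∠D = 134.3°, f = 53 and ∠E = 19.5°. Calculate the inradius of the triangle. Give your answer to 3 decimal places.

r ≈ 8.492

The third angle is ∠F = 180° − ∠D − ∠E = 26.20°.
Law of sines: e = f·sin E/sin F ≈ 40.071.
Law of sines: d = f·sin D/sin F ≈ 85.914.
Area = ½·f·e·sin D ≈ 759.99.
Semiperimeter s = (40.071+53+85.914)/2 = 89.493.
Inradius = area/s = 759.99/89.493 ≈ 8.4922.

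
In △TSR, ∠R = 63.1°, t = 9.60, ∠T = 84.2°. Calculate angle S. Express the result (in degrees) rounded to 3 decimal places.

The third angle is ∠S = 180° − ∠R − ∠T = 32.70°.

∠S ≈ 32.700°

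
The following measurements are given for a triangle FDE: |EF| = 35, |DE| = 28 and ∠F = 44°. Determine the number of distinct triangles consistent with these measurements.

|EF|·sin F = 35·sin(44°) ≈ 24.31.
Since |EF| sin F < |DE| < |EF| (24.31 < 28 < 35), two triangles exist.

2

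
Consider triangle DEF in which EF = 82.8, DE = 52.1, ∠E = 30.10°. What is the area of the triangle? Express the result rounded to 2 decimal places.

area ≈ 1081.73

Area = ½·DE·EF·sin E ≈ 1081.7.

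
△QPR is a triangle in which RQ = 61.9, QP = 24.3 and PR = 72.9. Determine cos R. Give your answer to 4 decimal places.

By the law of cosines, cos R = (PR² + RQ² − QP²) / (2·PR·RQ) ≈ 0.94798, so ∠R ≈ 18.56°.

0.9480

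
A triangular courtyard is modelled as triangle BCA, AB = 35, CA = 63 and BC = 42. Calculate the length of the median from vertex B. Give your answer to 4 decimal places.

22.4109

Median from B: ½√(2·AB² + 2·BC² − CA²) ≈ 22.411.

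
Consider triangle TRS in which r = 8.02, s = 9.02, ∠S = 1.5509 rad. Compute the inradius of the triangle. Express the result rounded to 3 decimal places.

1.613

Law of sines: sin R = r·sin S/s ≈ 0.88896.
Since s ≥ r, only the acute value applies: ∠R ≈ 1.0951 rad.
Then ∠T = π − ∠S − ∠R ≈ 0.4956 rad.
Law of sines gives t = s·sin T/sin S ≈ 4.2906.
Area = ½·s·r·sin T ≈ 17.202.
Semiperimeter p = (4.2906+8.02+9.02)/2 = 10.665.
Inradius = area/p = 17.202/10.665 ≈ 1.6129.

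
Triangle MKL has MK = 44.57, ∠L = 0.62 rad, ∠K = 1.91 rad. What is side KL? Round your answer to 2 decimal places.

The third angle is ∠M = π − ∠K − ∠L = 0.612 rad.
Law of sines: KL = MK·sin M/sin L ≈ 44.044.

44.04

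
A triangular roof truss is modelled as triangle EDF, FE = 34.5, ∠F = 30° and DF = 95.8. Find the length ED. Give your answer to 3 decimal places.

By the law of cosines, ED² = DF² + FE² − 2·DF·FE·cos F = 4643.3, so ED ≈ 68.142.

68.142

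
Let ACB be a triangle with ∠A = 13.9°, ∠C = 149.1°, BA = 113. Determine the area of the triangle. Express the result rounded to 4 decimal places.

873.1937

The third angle is ∠B = 180° − ∠A − ∠C = 17.00°.
Law of sines: CB = BA·sin A/sin C ≈ 52.86.
Law of sines: AC = BA·sin B/sin C ≈ 64.334.
Area = ½·BA·CB·sin B ≈ 873.19.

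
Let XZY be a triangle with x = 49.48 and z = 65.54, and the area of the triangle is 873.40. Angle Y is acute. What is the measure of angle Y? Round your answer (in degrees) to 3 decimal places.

From area = ½·x·z·sin Y, we get sin Y = 2·area/(x·z) ≈ 0.53865.
Taking the acute solution, ∠Y ≈ 32.59°.

∠Y ≈ 32.592°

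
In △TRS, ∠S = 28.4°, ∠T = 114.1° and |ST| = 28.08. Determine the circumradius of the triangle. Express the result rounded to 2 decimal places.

The third angle is ∠R = 180° − ∠S − ∠T = 37.50°.
Law of sines: |RS| = |ST|·sin T/sin R ≈ 42.106.
Law of sines: |TR| = |ST|·sin S/sin R ≈ 21.939.
Circumradius = |ST|/(2 sin R) ≈ 23.063.

23.06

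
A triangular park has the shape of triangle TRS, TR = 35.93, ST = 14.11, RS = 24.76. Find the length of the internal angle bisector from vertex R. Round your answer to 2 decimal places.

By the law of cosines, cos R = (TR² + RS² − ST²) / (2·TR·RS) ≈ 0.95823, so ∠R ≈ 16.62°.
The bisector from R has length 2·TR·RS·cos(∠R/2)/(TR+RS) ≈ 29.009.

t_R ≈ 29.01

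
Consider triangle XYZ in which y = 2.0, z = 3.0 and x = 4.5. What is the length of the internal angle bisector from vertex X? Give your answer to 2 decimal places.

t_X ≈ 1.07

By the law of cosines, cos X = (y² + z² − x²) / (2·y·z) ≈ -0.60417, so ∠X ≈ 127.17°.
The bisector from X has length 2·y·z·cos(∠X/2)/(y+z) ≈ 1.0677.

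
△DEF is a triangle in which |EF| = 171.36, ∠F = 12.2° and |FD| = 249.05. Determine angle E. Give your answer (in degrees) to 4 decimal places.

∠E ≈ 143.8588°

By the law of cosines, |DE|² = |EF|² + |FD|² − 2·|EF|·|FD|·cos F = 7963.4, so |DE| ≈ 89.238.
Law of cosines again: cos E = (|DE|² + |EF|² − |FD|²)/(2·|DE|·|EF|) ≈ -0.80757, so ∠E ≈ 143.86°.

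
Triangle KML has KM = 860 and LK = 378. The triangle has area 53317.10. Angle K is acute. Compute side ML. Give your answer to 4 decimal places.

517.9748

From area = ½·LK·KM·sin K, we get sin K = 2·area/(LK·KM) ≈ 0.32802.
Taking the acute solution, ∠K ≈ 19.15°.
Law of cosines then gives ML ≈ 517.97.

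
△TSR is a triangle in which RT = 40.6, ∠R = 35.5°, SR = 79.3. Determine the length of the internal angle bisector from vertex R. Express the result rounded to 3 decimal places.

By the law of cosines, TS² = SR² + RT² − 2·SR·RT·cos R = 2694.6, so TS ≈ 51.91.
The bisector from R has length 2·SR·RT·cos(∠R/2)/(SR+RT) ≈ 51.148.

51.148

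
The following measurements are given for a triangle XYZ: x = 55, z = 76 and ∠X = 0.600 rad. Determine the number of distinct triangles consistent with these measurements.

2

z·sin X = 76·sin(0.600 rad) ≈ 42.91.
Since z sin X < x < z (42.91 < 55 < 76), two triangles exist.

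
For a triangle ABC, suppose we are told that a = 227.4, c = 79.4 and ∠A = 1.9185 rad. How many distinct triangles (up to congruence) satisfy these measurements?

c·sin A = 79.4·sin(1.9185 rad) ≈ 74.65.
Since ∠A is not acute, a triangle exists only if a > c; here a > c, so there is exactly one triangle.

1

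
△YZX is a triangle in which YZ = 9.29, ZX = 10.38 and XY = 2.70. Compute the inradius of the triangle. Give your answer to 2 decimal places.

r ≈ 1.08

Semiperimeter s = (10.38 + 2.7 + 9.29)/2 = 11.185.
Heron's formula: area = √(11.185·0.805·8.485·1.895) ≈ 12.032.
Inradius = area/s = 12.032/11.185 ≈ 1.0757.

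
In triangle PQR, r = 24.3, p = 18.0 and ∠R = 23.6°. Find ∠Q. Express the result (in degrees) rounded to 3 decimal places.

∠Q ≈ 139.149°

Law of sines: sin P = p·sin R/r ≈ 0.29655.
Since r ≥ p, only the acute value applies: ∠P ≈ 17.25°.
Then ∠Q = 180° − ∠R − ∠P ≈ 139.15°.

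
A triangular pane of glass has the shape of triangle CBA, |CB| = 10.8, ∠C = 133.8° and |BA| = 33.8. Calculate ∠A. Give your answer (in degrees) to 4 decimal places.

13.3337

Law of sines: sin A = |CB|·sin C/|BA| ≈ 0.23062.
Since |BA| ≥ |CB|, only the acute value applies: ∠A ≈ 13.33°.
Then ∠B = 180° − ∠C − ∠A ≈ 32.87°.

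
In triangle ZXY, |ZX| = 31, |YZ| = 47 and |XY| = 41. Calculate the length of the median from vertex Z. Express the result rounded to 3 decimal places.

Median from Z: ½√(2·|YZ|² + 2·|ZX|² − |XY|²) ≈ 34.128.

34.128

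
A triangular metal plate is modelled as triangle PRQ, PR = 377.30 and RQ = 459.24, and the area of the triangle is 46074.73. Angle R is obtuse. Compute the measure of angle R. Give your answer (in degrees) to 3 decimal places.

From area = ½·PR·RQ·sin R, we get sin R = 2·area/(PR·RQ) ≈ 0.53182.
Taking the obtuse solution, ∠R ≈ 147.87°.

∠R ≈ 147.871°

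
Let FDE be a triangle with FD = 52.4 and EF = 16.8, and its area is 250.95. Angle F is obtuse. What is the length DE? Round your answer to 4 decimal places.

66.8914

From area = ½·EF·FD·sin F, we get sin F = 2·area/(EF·FD) ≈ 0.57013.
Taking the obtuse solution, ∠F ≈ 145.24°.
Law of cosines then gives DE ≈ 66.891.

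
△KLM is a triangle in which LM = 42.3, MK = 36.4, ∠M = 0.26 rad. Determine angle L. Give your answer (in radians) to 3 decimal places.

By the law of cosines, KL² = LM² + MK² − 2·LM·MK·cos M = 138.31, so KL ≈ 11.761.
Law of cosines again: cos L = (KL² + LM² − MK²)/(2·KL·LM) ≈ 0.60570, so ∠L ≈ 0.920 rad.

0.920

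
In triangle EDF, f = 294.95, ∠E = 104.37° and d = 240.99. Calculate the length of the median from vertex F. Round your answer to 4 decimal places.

By the law of cosines, e² = d² + f² − 2·d·f·cos E = 1.8035e+05, so e ≈ 424.68.
Median from F: ½√(2·e² + 2·d² − f²) ≈ 312.2.

m_F ≈ 312.1953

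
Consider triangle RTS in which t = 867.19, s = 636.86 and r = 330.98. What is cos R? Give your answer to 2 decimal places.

By the law of cosines, cos R = (t² + s² − r²) / (2·t·s) ≈ 0.94885, so ∠R ≈ 0.321 rad.

cos R ≈ 0.95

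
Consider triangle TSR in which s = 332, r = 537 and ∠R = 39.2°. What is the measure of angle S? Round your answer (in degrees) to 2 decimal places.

Law of sines: sin S = s·sin R/r ≈ 0.39075.
Since r ≥ s, only the acute value applies: ∠S ≈ 23.00°.
Then ∠T = 180° − ∠R − ∠S ≈ 117.80°.

∠S ≈ 23.00°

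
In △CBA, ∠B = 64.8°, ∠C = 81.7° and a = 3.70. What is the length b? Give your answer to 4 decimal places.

The third angle is ∠A = 180° − ∠C − ∠B = 33.50°.
Law of sines: b = a·sin B/sin A ≈ 6.0657.

6.0657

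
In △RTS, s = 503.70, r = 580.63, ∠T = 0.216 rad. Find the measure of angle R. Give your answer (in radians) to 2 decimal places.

2.04

By the law of cosines, t² = s² + r² − 2·s·r·cos T = 19510, so t ≈ 139.68.
Law of cosines again: cos R = (t² + s² − r²)/(2·t·s) ≈ -0.45417, so ∠R ≈ 2.042 rad.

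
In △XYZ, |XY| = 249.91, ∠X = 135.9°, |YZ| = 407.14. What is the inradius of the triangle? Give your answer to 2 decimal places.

Law of sines: sin Z = |XY|·sin X/|YZ| ≈ 0.42716.
Since |YZ| ≥ |XY|, only the acute value applies: ∠Z ≈ 25.29°.
Then ∠Y = 180° − ∠X − ∠Z ≈ 18.81°.
Law of sines gives |ZX| = |YZ|·sin Y/sin X ≈ 188.66.
Area = ½·|YZ|·|XY|·sin Y ≈ 16405.
Semiperimeter s = (407.14+188.66+249.91)/2 = 422.85.
Inradius = area/s = 16405/422.85 ≈ 38.797.

r ≈ 38.80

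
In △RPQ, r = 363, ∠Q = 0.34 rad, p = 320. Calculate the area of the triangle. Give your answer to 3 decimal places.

Area = ½·r·p·sin Q ≈ 19369.

area ≈ 19368.930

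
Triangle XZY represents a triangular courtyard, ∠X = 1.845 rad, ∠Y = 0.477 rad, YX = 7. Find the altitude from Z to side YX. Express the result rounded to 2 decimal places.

4.23

The third angle is ∠Z = π − ∠Y − ∠X = 0.820 rad.
Law of sines: ZY = YX·sin X/sin Z ≈ 9.2198.
Law of sines: XZ = YX·sin Y/sin Z ≈ 4.3973.
Area = ½·YX·ZY·sin Y ≈ 14.815.
The altitude from Z has length 2·area/YX ≈ 4.233.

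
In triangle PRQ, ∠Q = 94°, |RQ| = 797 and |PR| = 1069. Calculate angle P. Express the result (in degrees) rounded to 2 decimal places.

Law of sines: sin P = |RQ|·sin Q/|PR| ≈ 0.74374.
Since |PR| ≥ |RQ|, only the acute value applies: ∠P ≈ 48.05°.
Then ∠R = 180° − ∠Q − ∠P ≈ 37.95°.

∠P ≈ 48.05°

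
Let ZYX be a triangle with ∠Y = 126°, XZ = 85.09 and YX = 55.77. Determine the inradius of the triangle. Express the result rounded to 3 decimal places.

Law of sines: sin Z = YX·sin Y/XZ ≈ 0.53025.
Since XZ ≥ YX, only the acute value applies: ∠Z ≈ 32.02°.
Then ∠X = 180° − ∠Y − ∠Z ≈ 21.98°.
Law of sines gives ZY = XZ·sin X/sin Y ≈ 39.362.
Area = ½·XZ·YX·sin X ≈ 887.99.
Semiperimeter s = (55.77+85.09+39.362)/2 = 90.111.
Inradius = area/s = 887.99/90.111 ≈ 9.8544.

r ≈ 9.854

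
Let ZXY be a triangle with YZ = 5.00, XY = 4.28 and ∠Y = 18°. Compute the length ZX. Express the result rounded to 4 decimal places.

1.6165

By the law of cosines, ZX² = XY² + YZ² − 2·XY·YZ·cos Y = 2.6132, so ZX ≈ 1.6165.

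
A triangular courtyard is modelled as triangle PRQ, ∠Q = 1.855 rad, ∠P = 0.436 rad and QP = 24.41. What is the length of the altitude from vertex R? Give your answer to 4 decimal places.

The third angle is ∠R = π − ∠Q − ∠P = 0.851 rad.
Law of sines: RQ = QP·sin P/sin R ≈ 13.714.
Law of sines: PR = QP·sin Q/sin R ≈ 31.172.
Area = ½·QP·RQ·sin Q ≈ 160.67.
The altitude from R has length 2·area/QP ≈ 13.164.

13.1643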